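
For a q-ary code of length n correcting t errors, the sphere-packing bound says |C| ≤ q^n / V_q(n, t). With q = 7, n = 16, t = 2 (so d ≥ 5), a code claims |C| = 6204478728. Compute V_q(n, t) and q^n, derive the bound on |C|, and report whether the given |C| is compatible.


V_q(n, t) = 4417, q^n = 33232930569601, Hamming bound = 7523869270, |C| = 6204478728 ≤ bound (satisfied).

Step 1: Compute V_q(n, t) = Σ_{j=0}^2 C(n, j) (q−1)^j.
  j = 0: C(16,0)·(6)^0 = 1·1 = 1.
  j = 1: C(16,1)·(6)^1 = 16·6 = 96.
  j = 2: C(16,2)·(6)^2 = 120·36 = 4320.
  V_q(n, t) = 1 + 96 + 4320 = 4417.
Step 2: q^n = 7^16 = 33232930569601.
Step 3: Hamming bound ⌊q^n / V_q(n,t)⌋ = ⌊33232930569601/4417⌋ = 7523869270.
Step 4: Compare |C| = 6204478728 to 7523869270: satisfied.
The claimed |C| lies below the Hamming bound.


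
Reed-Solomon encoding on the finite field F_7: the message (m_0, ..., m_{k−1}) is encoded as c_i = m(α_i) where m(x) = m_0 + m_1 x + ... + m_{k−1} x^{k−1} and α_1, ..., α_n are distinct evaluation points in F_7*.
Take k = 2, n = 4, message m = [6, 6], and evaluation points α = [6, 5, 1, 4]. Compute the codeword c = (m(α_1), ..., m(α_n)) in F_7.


c = [0, 1, 5, 2]

Message polynomial: m(x) = 6 + 6·x (mod 7).
For each evaluation point α_i, compute m(α_i) mod 7:
  α_1 = 6: Horner steps 6 → 0, so m(6) = 0.
  α_2 = 5: Horner steps 6 → 1, so m(5) = 1.
  α_3 = 1: Horner steps 6 → 5, so m(1) = 5.
  α_4 = 4: Horner steps 6 → 2, so m(4) = 2.
Codeword c = [0, 1, 5, 2] ∈ F_7^4.


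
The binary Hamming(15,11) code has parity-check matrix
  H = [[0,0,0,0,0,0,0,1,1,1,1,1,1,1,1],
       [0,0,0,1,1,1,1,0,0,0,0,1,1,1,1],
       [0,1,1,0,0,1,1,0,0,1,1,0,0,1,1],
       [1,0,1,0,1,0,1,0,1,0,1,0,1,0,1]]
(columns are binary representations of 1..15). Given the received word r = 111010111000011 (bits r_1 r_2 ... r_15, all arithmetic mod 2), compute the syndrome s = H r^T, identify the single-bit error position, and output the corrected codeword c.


s = (0, 0, 1, 0)^T, error position = 2, corrected codeword c = 101010111000011

Compute s = H r^T mod 2 one row at a time:
  s_1 = 1 + 1 + 0 + 0 + 0 + 0 + 1 + 1 = 4 ≡ 0 (mod 2).
  s_2 = 0 + 1 + 0 + 1 + 0 + 0 + 1 + 1 = 4 ≡ 0 (mod 2).
  s_3 = 1 + 1 + 0 + 1 + 0 + 0 + 1 + 1 = 5 ≡ 1 (mod 2).
  s_4 = 1 + 1 + 1 + 1 + 1 + 0 + 0 + 1 = 6 ≡ 0 (mod 2).
s = (0, 0, 1, 0)^T — this equals column 2 of H (binary 0010), so error is at position 2.
Correct: flip bit 2 of r = 111010111000011 to get c = 101010111000011.


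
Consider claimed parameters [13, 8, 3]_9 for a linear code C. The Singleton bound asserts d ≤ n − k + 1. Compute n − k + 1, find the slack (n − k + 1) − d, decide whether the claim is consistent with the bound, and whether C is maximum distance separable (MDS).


Singleton RHS = n − k + 1 = 6, slack = 3, bound satisfied, not MDS.

Singleton bound: d ≤ n − k + 1.
Here n = 13, k = 8, so n − k + 1 = 6.
Given d = 3, check d ≤ 6: YES.
Slack = (n − k + 1) − d = 3.
The code is NOT MDS (slack = 3 > 0).
Description: the claimed parameters are [13, 8, 3]_9; such a code would be non-MDS.


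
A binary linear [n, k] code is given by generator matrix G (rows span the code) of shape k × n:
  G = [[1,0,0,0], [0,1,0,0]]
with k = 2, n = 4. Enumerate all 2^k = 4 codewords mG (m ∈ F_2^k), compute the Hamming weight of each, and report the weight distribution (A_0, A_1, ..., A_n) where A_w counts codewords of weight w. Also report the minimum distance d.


Weight distribution: A_0 = 1, A_1 = 2, A_2 = 1. Minimum distance d = 1.

Enumerate all 2^2 = 4 messages m ∈ F_2^2.
For each, compute codeword c = mG in F_2^4, then tally its weight.
  m = 00 → c = 0000, weight = 0.
  m = 10 → c = 1000, weight = 1.
  m = 01 → c = 0100, weight = 1.
  m = 11 → c = 1100, weight = 2.
Tally weights:
  weight 0: 1 codewords.
  weight 1: 2 codewords.
  weight 2: 1 codewords.
Minimum distance d = smallest w > 0 with A_w > 0 = 1.
Sanity: Σ A_w = 4 = 2^2 = 4 ✓.


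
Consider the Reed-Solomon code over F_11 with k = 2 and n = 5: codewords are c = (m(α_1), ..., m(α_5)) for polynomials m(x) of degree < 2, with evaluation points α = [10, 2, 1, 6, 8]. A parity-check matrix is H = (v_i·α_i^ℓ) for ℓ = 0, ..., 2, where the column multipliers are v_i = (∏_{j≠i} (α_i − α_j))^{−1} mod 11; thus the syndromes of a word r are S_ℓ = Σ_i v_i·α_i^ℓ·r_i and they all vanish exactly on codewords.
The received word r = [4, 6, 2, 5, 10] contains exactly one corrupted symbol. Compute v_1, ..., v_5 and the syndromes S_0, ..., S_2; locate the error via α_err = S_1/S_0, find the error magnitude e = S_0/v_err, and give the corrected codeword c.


S = (10, 10, 10), error at position 3, error magnitude e = 4, c = [4, 6, 9, 5, 10].

Step 1: column multipliers v_i = (∏_{j≠i}(α_i − α_j))^{−1} mod 11.
  i = 1 (α = 10): (10−2)(10−1)(10−6)(10−8) = 8·9·4·2 = 576 ≡ 4, so v_1 = 4^{−1} = 3 (mod 11).
  i = 2 (α = 2): (2−10)(2−1)(2−6)(2−8) = (−8)·1·(−4)·(−6) = −192 ≡ 6, so v_2 = 6^{−1} = 2 (mod 11).
  i = 3 (α = 1): (1−10)(1−2)(1−6)(1−8) = (−9)·(−1)·(−5)·(−7) = 315 ≡ 7, so v_3 = 7^{−1} = 8 (mod 11).
  i = 4 (α = 6): (6−10)(6−2)(6−1)(6−8) = (−4)·4·5·(−2) = 160 ≡ 6, so v_4 = 6^{−1} = 2 (mod 11).
  i = 5 (α = 8): (8−10)(8−2)(8−1)(8−6) = (−2)·6·7·2 = −168 ≡ 8, so v_5 = 8^{−1} = 7 (mod 11).
  v = [3, 2, 8, 2, 7].
Step 2: syndromes of r = [4, 6, 2, 5, 10] (all sums mod 11).
  S_0 = Σ v_i r_i = 3·4 + 2·6 + 8·2 + 2·5 + 7·10 = 120 ≡ 10.
  S_1 = Σ v_i α_i r_i = 3·10·4 + 2·2·6 + 8·1·2 + 2·6·5 + 7·8·10 = 780 ≡ 10.
  α_i^2 mod 11 = [1, 4, 1, 3, 9].
  S_2 = Σ v_i α_i^2 r_i = 3·1·4 + 2·4·6 + 8·1·2 + 2·3·5 + 7·9·10 = 736 ≡ 10.
  S = (10, 10, 10) ≠ 0, so r is not a codeword (an error is present).
Step 3: locate the error. For a single error e at position i, S_ℓ = v_i·e·α_i^ℓ, so α_err = S_1/S_0.
  S_0^{−1} = 10^{−1} = 10 (mod 11), so α_err = 10·10 = 100 ≡ 1 = α_3. Error position i = 3.
  Consistency check: S_2/S_1 = 10·10 = 100 ≡ 1 = α_err ✓ (single-error assumption holds).
Step 4: error magnitude e = S_0/v_3 = S_0·∏_{j≠3}(α_3 − α_j) = 10·7 = 70 ≡ 4 (mod 11).
Step 5: correct position 3: c_3 = r_3 − e = 2 − 4 ≡ 9 (mod 11). Hence c = [4, 6, 9, 5, 10].
  Check: interpolating c through the α_i gives m(x) = 1 + 8·x (degree < 2) with m(α_i) = c_i for every i, so c is indeed a codeword.


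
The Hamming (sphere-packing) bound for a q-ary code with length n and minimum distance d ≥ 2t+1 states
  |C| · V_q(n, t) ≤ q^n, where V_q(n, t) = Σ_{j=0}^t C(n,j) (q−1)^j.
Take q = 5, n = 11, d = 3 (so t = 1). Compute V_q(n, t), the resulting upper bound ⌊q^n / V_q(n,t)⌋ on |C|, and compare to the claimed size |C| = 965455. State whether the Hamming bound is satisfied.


V_q(n, t) = 45, q^n = 48828125, Hamming bound = 1085069, |C| = 965455 ≤ bound (satisfied).

Step 1: Compute V_q(n, t) = Σ_{j=0}^1 C(n, j) (q−1)^j.
  j = 0: C(11,0)·(4)^0 = 1·1 = 1.
  j = 1: C(11,1)·(4)^1 = 11·4 = 44.
  V_q(n, t) = 1 + 44 = 45.
Step 2: q^n = 5^11 = 48828125.
Step 3: Hamming bound ⌊q^n / V_q(n,t)⌋ = ⌊48828125/45⌋ = 1085069.
Step 4: Compare |C| = 965455 to 1085069: satisfied.
The claimed |C| lies below the Hamming bound.


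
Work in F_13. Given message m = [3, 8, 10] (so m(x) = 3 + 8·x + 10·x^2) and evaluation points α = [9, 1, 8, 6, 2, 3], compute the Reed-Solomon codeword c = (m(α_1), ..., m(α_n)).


c = [1, 8, 5, 8, 7, 0]

Message polynomial: m(x) = 3 + 8·x + 10·x^2 (mod 13).
For each evaluation point α_i, compute m(α_i) mod 13:
  α_1 = 9: Horner steps 10 → 7 → 1, so m(9) = 1.
  α_2 = 1: Horner steps 10 → 5 → 8, so m(1) = 8.
  α_3 = 8: Horner steps 10 → 10 → 5, so m(8) = 5.
  α_4 = 6: Horner steps 10 → 3 → 8, so m(6) = 8.
  α_5 = 2: Horner steps 10 → 2 → 7, so m(2) = 7.
  α_6 = 3: Horner steps 10 → 12 → 0, so m(3) = 0.
Codeword c = [1, 8, 5, 8, 7, 0] ∈ F_13^6.


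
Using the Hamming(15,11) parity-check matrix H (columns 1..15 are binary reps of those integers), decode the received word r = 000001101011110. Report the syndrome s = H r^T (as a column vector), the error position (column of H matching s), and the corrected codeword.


s = (1, 1, 0, 0)^T, error position = 12, corrected codeword c = 000001101010110

Compute s = H r^T mod 2 one row at a time:
  s_1 = 0 + 1 + 0 + 1 + 1 + 1 + 1 + 0 = 5 ≡ 1 (mod 2).
  s_2 = 0 + 0 + 1 + 1 + 1 + 1 + 1 + 0 = 5 ≡ 1 (mod 2).
  s_3 = 0 + 0 + 1 + 1 + 0 + 1 + 1 + 0 = 4 ≡ 0 (mod 2).
  s_4 = 0 + 0 + 0 + 1 + 1 + 1 + 1 + 0 = 4 ≡ 0 (mod 2).
s = (1, 1, 0, 0)^T — this equals column 12 of H (binary 1100), so error is at position 12.
Correct: flip bit 12 of r = 000001101011110 to get c = 000001101010110.


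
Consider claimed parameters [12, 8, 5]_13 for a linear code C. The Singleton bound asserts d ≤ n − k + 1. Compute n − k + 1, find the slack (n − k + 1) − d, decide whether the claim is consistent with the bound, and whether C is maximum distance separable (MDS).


Singleton RHS = n − k + 1 = 5, slack = 0, bound satisfied, MDS.

Singleton bound: d ≤ n − k + 1.
Here n = 12, k = 8, so n − k + 1 = 5.
Given d = 5, check d ≤ 5: YES.
Slack = (n − k + 1) − d = 0.
The code is MDS (slack = 0).
Description: the claimed parameters are [12, 8, 5]_13; such a code would be MDS (meets Singleton bound).


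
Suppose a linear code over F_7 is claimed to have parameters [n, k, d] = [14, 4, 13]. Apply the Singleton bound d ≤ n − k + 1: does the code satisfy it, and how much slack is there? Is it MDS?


Singleton RHS = n − k + 1 = 11, slack = -2, bound violated (no such code; not MDS).

Singleton bound: d ≤ n − k + 1.
Here n = 14, k = 4, so n − k + 1 = 11.
Given d = 13, check d ≤ 11: NO.
Slack = (n − k + 1) − d = -2.
The slack is negative: d = 13 exceeds n − k + 1 = 11 by 2, so the Singleton bound is violated and no linear [14, 4, 13]_7 code can exist. In particular it is not MDS (MDS requires d = n − k + 1 exactly).
Description: the claimed parameters are [14, 4, 13]_7; such a code would be impossible (violates the Singleton bound).


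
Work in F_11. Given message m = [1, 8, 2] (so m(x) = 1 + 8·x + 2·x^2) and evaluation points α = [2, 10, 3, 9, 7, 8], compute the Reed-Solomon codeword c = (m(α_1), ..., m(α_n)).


c = [3, 6, 10, 4, 1, 6]

Message polynomial: m(x) = 1 + 8·x + 2·x^2 (mod 11).
For each evaluation point α_i, compute m(α_i) mod 11:
  α_1 = 2: Horner steps 2 → 1 → 3, so m(2) = 3.
  α_2 = 10: Horner steps 2 → 6 → 6, so m(10) = 6.
  α_3 = 3: Horner steps 2 → 3 → 10, so m(3) = 10.
  α_4 = 9: Horner steps 2 → 4 → 4, so m(9) = 4.
  α_5 = 7: Horner steps 2 → 0 → 1, so m(7) = 1.
  α_6 = 8: Horner steps 2 → 2 → 6, so m(8) = 6.
Codeword c = [3, 6, 10, 4, 1, 6] ∈ F_11^6.


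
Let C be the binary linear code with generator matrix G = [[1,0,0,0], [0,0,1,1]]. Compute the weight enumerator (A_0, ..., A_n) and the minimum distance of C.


Weight distribution: A_0 = 1, A_1 = 1, A_2 = 1, A_3 = 1. Minimum distance d = 1.

Enumerate all 2^2 = 4 messages m ∈ F_2^2.
For each, compute codeword c = mG in F_2^4, then tally its weight.
  m = 00 → c = 0000, weight = 0.
  m = 10 → c = 1000, weight = 1.
  m = 01 → c = 0011, weight = 2.
  m = 11 → c = 1011, weight = 3.
Tally weights:
  weight 0: 1 codewords.
  weight 1: 1 codewords.
  weight 2: 1 codewords.
  weight 3: 1 codewords.
Minimum distance d = smallest w > 0 with A_w > 0 = 1.
Sanity: Σ A_w = 4 = 2^2 = 4 ✓.


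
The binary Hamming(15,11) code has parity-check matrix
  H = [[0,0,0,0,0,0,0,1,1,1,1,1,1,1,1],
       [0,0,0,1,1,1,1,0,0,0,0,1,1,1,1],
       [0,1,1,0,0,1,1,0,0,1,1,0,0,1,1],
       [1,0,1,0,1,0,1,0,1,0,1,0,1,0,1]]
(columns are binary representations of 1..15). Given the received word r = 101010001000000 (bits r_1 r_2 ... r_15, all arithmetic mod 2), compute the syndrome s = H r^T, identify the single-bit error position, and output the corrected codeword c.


s = (1, 1, 1, 0)^T, error position = 14, corrected codeword c = 101010001000010

Compute s = H r^T mod 2 one row at a time:
  s_1 = 0 + 1 + 0 + 0 + 0 + 0 + 0 + 0 = 1 ≡ 1 (mod 2).
  s_2 = 0 + 1 + 0 + 0 + 0 + 0 + 0 + 0 = 1 ≡ 1 (mod 2).
  s_3 = 0 + 1 + 0 + 0 + 0 + 0 + 0 + 0 = 1 ≡ 1 (mod 2).
  s_4 = 1 + 1 + 1 + 0 + 1 + 0 + 0 + 0 = 4 ≡ 0 (mod 2).
s = (1, 1, 1, 0)^T — this equals column 14 of H (binary 1110), so error is at position 14.
Correct: flip bit 14 of r = 101010001000000 to get c = 101010001000010.


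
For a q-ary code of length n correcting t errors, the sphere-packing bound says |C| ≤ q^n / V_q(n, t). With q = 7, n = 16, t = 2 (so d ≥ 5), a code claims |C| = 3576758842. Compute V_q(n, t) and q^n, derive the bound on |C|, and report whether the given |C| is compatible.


V_q(n, t) = 4417, q^n = 33232930569601, Hamming bound = 7523869270, |C| = 3576758842 ≤ bound (satisfied).

Step 1: Compute V_q(n, t) = Σ_{j=0}^2 C(n, j) (q−1)^j.
  j = 0: C(16,0)·(6)^0 = 1·1 = 1.
  j = 1: C(16,1)·(6)^1 = 16·6 = 96.
  j = 2: C(16,2)·(6)^2 = 120·36 = 4320.
  V_q(n, t) = 1 + 96 + 4320 = 4417.
Step 2: q^n = 7^16 = 33232930569601.
Step 3: Hamming bound ⌊q^n / V_q(n,t)⌋ = ⌊33232930569601/4417⌋ = 7523869270.
Step 4: Compare |C| = 3576758842 to 7523869270: satisfied.
The claimed |C| lies below the Hamming bound.


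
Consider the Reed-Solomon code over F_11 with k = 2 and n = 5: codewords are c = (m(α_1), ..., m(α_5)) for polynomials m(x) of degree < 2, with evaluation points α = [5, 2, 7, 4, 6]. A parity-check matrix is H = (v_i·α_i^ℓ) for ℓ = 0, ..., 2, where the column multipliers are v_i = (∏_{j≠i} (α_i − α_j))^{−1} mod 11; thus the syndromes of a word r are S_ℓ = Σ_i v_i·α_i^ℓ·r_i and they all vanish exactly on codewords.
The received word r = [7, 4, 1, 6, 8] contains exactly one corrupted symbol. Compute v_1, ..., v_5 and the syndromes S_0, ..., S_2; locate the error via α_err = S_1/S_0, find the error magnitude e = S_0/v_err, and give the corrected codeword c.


S = (10, 4, 6), error at position 3, error magnitude e = 3, c = [7, 4, 9, 6, 8].

Step 1: column multipliers v_i = (∏_{j≠i}(α_i − α_j))^{−1} mod 11.
  i = 1 (α = 5): (5−2)(5−7)(5−4)(5−6) = 3·(−2)·1·(−1) = 6 ≡ 6, so v_1 = 6^{−1} = 2 (mod 11).
  i = 2 (α = 2): (2−5)(2−7)(2−4)(2−6) = (−3)·(−5)·(−2)·(−4) = 120 ≡ 10, so v_2 = 10^{−1} = 10 (mod 11).
  i = 3 (α = 7): (7−5)(7−2)(7−4)(7−6) = 2·5·3·1 = 30 ≡ 8, so v_3 = 8^{−1} = 7 (mod 11).
  i = 4 (α = 4): (4−5)(4−2)(4−7)(4−6) = (−1)·2·(−3)·(−2) = −12 ≡ 10, so v_4 = 10^{−1} = 10 (mod 11).
  i = 5 (α = 6): (6−5)(6−2)(6−7)(6−4) = 1·4·(−1)·2 = −8 ≡ 3, so v_5 = 3^{−1} = 4 (mod 11).
  v = [2, 10, 7, 10, 4].
Step 2: syndromes of r = [7, 4, 1, 6, 8] (all sums mod 11).
  S_0 = Σ v_i r_i = 2·7 + 10·4 + 7·1 + 10·6 + 4·8 = 153 ≡ 10.
  S_1 = Σ v_i α_i r_i = 2·5·7 + 10·2·4 + 7·7·1 + 10·4·6 + 4·6·8 = 631 ≡ 4.
  α_i^2 mod 11 = [3, 4, 5, 5, 3].
  S_2 = Σ v_i α_i^2 r_i = 2·3·7 + 10·4·4 + 7·5·1 + 10·5·6 + 4·3·8 = 633 ≡ 6.
  S = (10, 4, 6) ≠ 0, so r is not a codeword (an error is present).
Step 3: locate the error. For a single error e at position i, S_ℓ = v_i·e·α_i^ℓ, so α_err = S_1/S_0.
  S_0^{−1} = 10^{−1} = 10 (mod 11), so α_err = 4·10 = 40 ≡ 7 = α_3. Error position i = 3.
  Consistency check: S_2/S_1 = 6·3 = 18 ≡ 7 = α_err ✓ (single-error assumption holds).
Step 4: error magnitude e = S_0/v_3 = S_0·∏_{j≠3}(α_3 − α_j) = 10·8 = 80 ≡ 3 (mod 11).
Step 5: correct position 3: c_3 = r_3 − e = 1 − 3 ≡ 9 (mod 11). Hence c = [7, 4, 9, 6, 8].
  Check: interpolating c through the α_i gives m(x) = 2 + 1·x (degree < 2) with m(α_i) = c_i for every i, so c is indeed a codeword.


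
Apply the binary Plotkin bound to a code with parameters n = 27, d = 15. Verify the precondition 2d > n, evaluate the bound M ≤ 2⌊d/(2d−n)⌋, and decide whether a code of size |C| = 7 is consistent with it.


Plotkin bound M ≤ 10; given |C| = 7 ≤ bound (satisfied).

Check applicability: 2d = 30, n = 27.
2d − n = 3 > 0, so Plotkin applies.
Compute d/(2d−n) = 15/3 ≈ 5.0000.
⌊d/(2d−n)⌋ = 5.
Plotkin bound: M ≤ 2·5 = 10.
Given |C| = 7, check: satisfied.
This |C| is below the Plotkin bound.


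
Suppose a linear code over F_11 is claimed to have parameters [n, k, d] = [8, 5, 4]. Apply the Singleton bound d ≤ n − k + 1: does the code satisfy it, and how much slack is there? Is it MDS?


Singleton RHS = n − k + 1 = 4, slack = 0, bound satisfied, MDS.

Singleton bound: d ≤ n − k + 1.
Here n = 8, k = 5, so n − k + 1 = 4.
Given d = 4, check d ≤ 4: YES.
Slack = (n − k + 1) − d = 0.
The code is MDS (slack = 0).
Description: the claimed parameters are [8, 5, 4]_11; such a code would be MDS (meets Singleton bound).


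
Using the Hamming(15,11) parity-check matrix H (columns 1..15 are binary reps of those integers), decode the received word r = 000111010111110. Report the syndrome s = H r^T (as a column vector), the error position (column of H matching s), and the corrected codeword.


s = (0, 0, 0, 1)^T, error position = 1, corrected codeword c = 100111010111110

Compute s = H r^T mod 2 one row at a time:
  s_1 = 1 + 0 + 1 + 1 + 1 + 1 + 1 + 0 = 6 ≡ 0 (mod 2).
  s_2 = 1 + 1 + 1 + 0 + 1 + 1 + 1 + 0 = 6 ≡ 0 (mod 2).
  s_3 = 0 + 0 + 1 + 0 + 1 + 1 + 1 + 0 = 4 ≡ 0 (mod 2).
  s_4 = 0 + 0 + 1 + 0 + 0 + 1 + 1 + 0 = 3 ≡ 1 (mod 2).
s = (0, 0, 0, 1)^T — this equals column 1 of H (binary 0001), so error is at position 1.
Correct: flip bit 1 of r = 000111010111110 to get c = 100111010111110.


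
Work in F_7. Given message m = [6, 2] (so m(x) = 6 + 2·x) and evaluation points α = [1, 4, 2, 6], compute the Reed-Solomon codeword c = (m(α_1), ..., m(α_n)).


c = [1, 0, 3, 4]

Message polynomial: m(x) = 6 + 2·x (mod 7).
For each evaluation point α_i, compute m(α_i) mod 7:
  α_1 = 1: Horner steps 2 → 1, so m(1) = 1.
  α_2 = 4: Horner steps 2 → 0, so m(4) = 0.
  α_3 = 2: Horner steps 2 → 3, so m(2) = 3.
  α_4 = 6: Horner steps 2 → 4, so m(6) = 4.
Codeword c = [1, 0, 3, 4] ∈ F_7^4.


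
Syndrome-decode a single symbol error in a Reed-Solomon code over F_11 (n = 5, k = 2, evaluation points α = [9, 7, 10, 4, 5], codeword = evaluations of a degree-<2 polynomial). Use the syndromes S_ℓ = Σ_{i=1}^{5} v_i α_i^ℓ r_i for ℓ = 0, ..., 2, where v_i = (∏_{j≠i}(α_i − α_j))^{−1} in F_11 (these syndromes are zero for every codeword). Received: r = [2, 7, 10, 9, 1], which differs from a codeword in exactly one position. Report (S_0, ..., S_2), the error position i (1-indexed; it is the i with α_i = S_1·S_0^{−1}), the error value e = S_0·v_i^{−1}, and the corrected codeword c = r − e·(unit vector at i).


S = (8, 3, 8), error at position 3, error magnitude e = 5, c = [2, 7, 5, 9, 1].

Step 1: column multipliers v_i = (∏_{j≠i}(α_i − α_j))^{−1} mod 11.
  i = 1 (α = 9): (9−7)(9−10)(9−4)(9−5) = 2·(−1)·5·4 = −40 ≡ 4, so v_1 = 4^{−1} = 3 (mod 11).
  i = 2 (α = 7): (7−9)(7−10)(7−4)(7−5) = (−2)·(−3)·3·2 = 36 ≡ 3, so v_2 = 3^{−1} = 4 (mod 11).
  i = 3 (α = 10): (10−9)(10−7)(10−4)(10−5) = 1·3·6·5 = 90 ≡ 2, so v_3 = 2^{−1} = 6 (mod 11).
  i = 4 (α = 4): (4−9)(4−7)(4−10)(4−5) = (−5)·(−3)·(−6)·(−1) = 90 ≡ 2, so v_4 = 2^{−1} = 6 (mod 11).
  i = 5 (α = 5): (5−9)(5−7)(5−10)(5−4) = (−4)·(−2)·(−5)·1 = −40 ≡ 4, so v_5 = 4^{−1} = 3 (mod 11).
  v = [3, 4, 6, 6, 3].
Step 2: syndromes of r = [2, 7, 10, 9, 1] (all sums mod 11).
  S_0 = Σ v_i r_i = 3·2 + 4·7 + 6·10 + 6·9 + 3·1 = 151 ≡ 8.
  S_1 = Σ v_i α_i r_i = 3·9·2 + 4·7·7 + 6·10·10 + 6·4·9 + 3·5·1 = 1081 ≡ 3.
  α_i^2 mod 11 = [4, 5, 1, 5, 3].
  S_2 = Σ v_i α_i^2 r_i = 3·4·2 + 4·5·7 + 6·1·10 + 6·5·9 + 3·3·1 = 503 ≡ 8.
  S = (8, 3, 8) ≠ 0, so r is not a codeword (an error is present).
Step 3: locate the error. For a single error e at position i, S_ℓ = v_i·e·α_i^ℓ, so α_err = S_1/S_0.
  S_0^{−1} = 8^{−1} = 7 (mod 11), so α_err = 3·7 = 21 ≡ 10 = α_3. Error position i = 3.
  Consistency check: S_2/S_1 = 8·4 = 32 ≡ 10 = α_err ✓ (single-error assumption holds).
Step 4: error magnitude e = S_0/v_3 = S_0·∏_{j≠3}(α_3 − α_j) = 8·2 = 16 ≡ 5 (mod 11).
Step 5: correct position 3: c_3 = r_3 − e = 10 − 5 ≡ 5 (mod 11). Hence c = [2, 7, 5, 9, 1].
  Check: interpolating c through the α_i gives m(x) = 8 + 3·x (degree < 2) with m(α_i) = c_i for every i, so c is indeed a codeword.


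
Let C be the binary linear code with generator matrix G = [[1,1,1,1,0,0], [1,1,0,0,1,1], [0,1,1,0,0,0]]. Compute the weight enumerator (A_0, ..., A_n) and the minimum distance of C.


Weight distribution: A_0 = 1, A_2 = 2, A_4 = 5. Minimum distance d = 2.

Enumerate all 2^3 = 8 messages m ∈ F_2^3.
For each, compute codeword c = mG in F_2^6, then tally its weight.
  m = 000 → c = 000000, weight = 0.
  m = 100 → c = 111100, weight = 4.
  m = 010 → c = 110011, weight = 4.
  m = 110 → c = 001111, weight = 4.
  m = 001 → c = 011000, weight = 2.
  m = 101 → c = 100100, weight = 2.
  m = 011 → c = 101011, weight = 4.
  m = 111 → c = 010111, weight = 4.
Tally weights:
  weight 0: 1 codewords.
  weight 2: 2 codewords.
  weight 4: 5 codewords.
Minimum distance d = smallest w > 0 with A_w > 0 = 2.
Sanity: Σ A_w = 8 = 2^3 = 8 ✓.


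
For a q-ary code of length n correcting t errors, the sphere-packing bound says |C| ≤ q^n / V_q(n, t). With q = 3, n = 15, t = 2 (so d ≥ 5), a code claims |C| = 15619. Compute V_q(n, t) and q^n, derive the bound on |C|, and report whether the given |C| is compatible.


V_q(n, t) = 451, q^n = 14348907, Hamming bound = 31815, |C| = 15619 ≤ bound (satisfied).

Step 1: Compute V_q(n, t) = Σ_{j=0}^2 C(n, j) (q−1)^j.
  j = 0: C(15,0)·(2)^0 = 1·1 = 1.
  j = 1: C(15,1)·(2)^1 = 15·2 = 30.
  j = 2: C(15,2)·(2)^2 = 105·4 = 420.
  V_q(n, t) = 1 + 30 + 420 = 451.
Step 2: q^n = 3^15 = 14348907.
Step 3: Hamming bound ⌊q^n / V_q(n,t)⌋ = ⌊14348907/451⌋ = 31815.
Step 4: Compare |C| = 15619 to 31815: satisfied.
The claimed |C| lies below the Hamming bound.


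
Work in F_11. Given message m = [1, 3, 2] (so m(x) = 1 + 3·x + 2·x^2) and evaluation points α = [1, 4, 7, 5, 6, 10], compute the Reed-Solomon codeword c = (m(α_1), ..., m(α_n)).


c = [6, 1, 10, 0, 3, 0]

Message polynomial: m(x) = 1 + 3·x + 2·x^2 (mod 11).
For each evaluation point α_i, compute m(α_i) mod 11:
  α_1 = 1: Horner steps 2 → 5 → 6, so m(1) = 6.
  α_2 = 4: Horner steps 2 → 0 → 1, so m(4) = 1.
  α_3 = 7: Horner steps 2 → 6 → 10, so m(7) = 10.
  α_4 = 5: Horner steps 2 → 2 → 0, so m(5) = 0.
  α_5 = 6: Horner steps 2 → 4 → 3, so m(6) = 3.
  α_6 = 10: Horner steps 2 → 1 → 0, so m(10) = 0.
Codeword c = [6, 1, 10, 0, 3, 0] ∈ F_11^6.


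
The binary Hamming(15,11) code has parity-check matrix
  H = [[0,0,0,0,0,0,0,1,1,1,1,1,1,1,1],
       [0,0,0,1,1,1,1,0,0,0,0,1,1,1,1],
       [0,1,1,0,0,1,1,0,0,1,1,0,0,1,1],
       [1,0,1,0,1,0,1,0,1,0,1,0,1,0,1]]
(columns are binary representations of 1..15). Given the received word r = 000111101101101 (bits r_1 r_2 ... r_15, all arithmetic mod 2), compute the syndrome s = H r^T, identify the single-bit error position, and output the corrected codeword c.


s = (1, 1, 0, 1)^T, error position = 13, corrected codeword c = 000111101101001

Compute s = H r^T mod 2 one row at a time:
  s_1 = 0 + 1 + 1 + 0 + 1 + 1 + 0 + 1 = 5 ≡ 1 (mod 2).
  s_2 = 1 + 1 + 1 + 1 + 1 + 1 + 0 + 1 = 7 ≡ 1 (mod 2).
  s_3 = 0 + 0 + 1 + 1 + 1 + 0 + 0 + 1 = 4 ≡ 0 (mod 2).
  s_4 = 0 + 0 + 1 + 1 + 1 + 0 + 1 + 1 = 5 ≡ 1 (mod 2).
s = (1, 1, 0, 1)^T — this equals column 13 of H (binary 1101), so error is at position 13.
Correct: flip bit 13 of r = 000111101101101 to get c = 000111101101001.


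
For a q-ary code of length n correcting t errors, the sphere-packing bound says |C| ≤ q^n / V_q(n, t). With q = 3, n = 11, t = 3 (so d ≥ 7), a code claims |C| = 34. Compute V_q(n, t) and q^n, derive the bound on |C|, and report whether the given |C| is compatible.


V_q(n, t) = 1563, q^n = 177147, Hamming bound = 113, |C| = 34 ≤ bound (satisfied).

Step 1: Compute V_q(n, t) = Σ_{j=0}^3 C(n, j) (q−1)^j.
  j = 0: C(11,0)·(2)^0 = 1·1 = 1.
  j = 1: C(11,1)·(2)^1 = 11·2 = 22.
  j = 2: C(11,2)·(2)^2 = 55·4 = 220.
  j = 3: C(11,3)·(2)^3 = 165·8 = 1320.
  V_q(n, t) = 1 + 22 + 220 + 1320 = 1563.
Step 2: q^n = 3^11 = 177147.
Step 3: Hamming bound ⌊q^n / V_q(n,t)⌋ = ⌊177147/1563⌋ = 113.
Step 4: Compare |C| = 34 to 113: satisfied.
The claimed |C| lies below the Hamming bound.


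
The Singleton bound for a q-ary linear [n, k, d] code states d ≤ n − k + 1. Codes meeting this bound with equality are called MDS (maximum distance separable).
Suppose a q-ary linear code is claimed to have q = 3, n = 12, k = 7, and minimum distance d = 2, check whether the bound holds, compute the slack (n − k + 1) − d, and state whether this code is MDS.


Singleton RHS = n − k + 1 = 6, slack = 4, bound satisfied, not MDS.

Singleton bound: d ≤ n − k + 1.
Here n = 12, k = 7, so n − k + 1 = 6.
Given d = 2, check d ≤ 6: YES.
Slack = (n − k + 1) − d = 4.
The code is NOT MDS (slack = 4 > 0).
Description: the claimed parameters are [12, 7, 2]_3; such a code would be non-MDS.


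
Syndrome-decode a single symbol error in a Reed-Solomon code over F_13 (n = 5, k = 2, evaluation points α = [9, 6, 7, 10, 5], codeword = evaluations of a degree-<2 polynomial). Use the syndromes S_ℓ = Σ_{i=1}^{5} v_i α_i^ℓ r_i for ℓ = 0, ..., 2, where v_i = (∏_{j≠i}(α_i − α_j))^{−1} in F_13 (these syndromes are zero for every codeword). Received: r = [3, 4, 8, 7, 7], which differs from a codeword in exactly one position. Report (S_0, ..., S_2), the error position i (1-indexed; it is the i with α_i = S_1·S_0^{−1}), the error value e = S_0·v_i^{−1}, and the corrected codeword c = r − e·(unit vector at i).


S = (7, 9, 6), error at position 5, error magnitude e = 7, c = [3, 4, 8, 7, 0].

Step 1: column multipliers v_i = (∏_{j≠i}(α_i − α_j))^{−1} mod 13.
  i = 1 (α = 9): (9−6)(9−7)(9−10)(9−5) = 3·2·(−1)·4 = −24 ≡ 2, so v_1 = 2^{−1} = 7 (mod 13).
  i = 2 (α = 6): (6−9)(6−7)(6−10)(6−5) = (−3)·(−1)·(−4)·1 = −12 ≡ 1, so v_2 = 1^{−1} = 1 (mod 13).
  i = 3 (α = 7): (7−9)(7−6)(7−10)(7−5) = (−2)·1·(−3)·2 = 12 ≡ 12, so v_3 = 12^{−1} = 12 (mod 13).
  i = 4 (α = 10): (10−9)(10−6)(10−7)(10−5) = 1·4·3·5 = 60 ≡ 8, so v_4 = 8^{−1} = 5 (mod 13).
  i = 5 (α = 5): (5−9)(5−6)(5−7)(5−10) = (−4)·(−1)·(−2)·(−5) = 40 ≡ 1, so v_5 = 1^{−1} = 1 (mod 13).
  v = [7, 1, 12, 5, 1].
Step 2: syndromes of r = [3, 4, 8, 7, 7] (all sums mod 13).
  S_0 = Σ v_i r_i = 7·3 + 1·4 + 12·8 + 5·7 + 1·7 = 163 ≡ 7.
  S_1 = Σ v_i α_i r_i = 7·9·3 + 1·6·4 + 12·7·8 + 5·10·7 + 1·5·7 = 1270 ≡ 9.
  α_i^2 mod 13 = [3, 10, 10, 9, 12].
  S_2 = Σ v_i α_i^2 r_i = 7·3·3 + 1·10·4 + 12·10·8 + 5·9·7 + 1·12·7 = 1462 ≡ 6.
  S = (7, 9, 6) ≠ 0, so r is not a codeword (an error is present).
Step 3: locate the error. For a single error e at position i, S_ℓ = v_i·e·α_i^ℓ, so α_err = S_1/S_0.
  S_0^{−1} = 7^{−1} = 2 (mod 13), so α_err = 9·2 = 18 ≡ 5 = α_5. Error position i = 5.
  Consistency check: S_2/S_1 = 6·3 = 18 ≡ 5 = α_err ✓ (single-error assumption holds).
Step 4: error magnitude e = S_0/v_5 = S_0·∏_{j≠5}(α_5 − α_j) = 7·1 = 7 ≡ 7 (mod 13).
Step 5: correct position 5: c_5 = r_5 − e = 7 − 7 ≡ 0 (mod 13). Hence c = [3, 4, 8, 7, 0].
  Check: interpolating c through the α_i gives m(x) = 6 + 4·x (degree < 2) with m(α_i) = c_i for every i, so c is indeed a codeword.


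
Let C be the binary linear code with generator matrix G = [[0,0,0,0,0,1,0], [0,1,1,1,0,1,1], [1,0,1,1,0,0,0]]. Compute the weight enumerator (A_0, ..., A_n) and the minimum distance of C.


Weight distribution: A_0 = 1, A_1 = 1, A_3 = 2, A_4 = 3, A_5 = 1. Minimum distance d = 1.

Enumerate all 2^3 = 8 messages m ∈ F_2^3.
For each, compute codeword c = mG in F_2^7, then tally its weight.
  m = 000 → c = 0000000, weight = 0.
  m = 100 → c = 0000010, weight = 1.
  m = 010 → c = 0111011, weight = 5.
  m = 110 → c = 0111001, weight = 4.
  m = 001 → c = 1011000, weight = 3.
  m = 101 → c = 1011010, weight = 4.
  m = 011 → c = 1100011, weight = 4.
  m = 111 → c = 1100001, weight = 3.
Tally weights:
  weight 0: 1 codewords.
  weight 1: 1 codewords.
  weight 3: 2 codewords.
  weight 4: 3 codewords.
  weight 5: 1 codewords.
Minimum distance d = smallest w > 0 with A_w > 0 = 1.
Sanity: Σ A_w = 8 = 2^3 = 8 ✓.


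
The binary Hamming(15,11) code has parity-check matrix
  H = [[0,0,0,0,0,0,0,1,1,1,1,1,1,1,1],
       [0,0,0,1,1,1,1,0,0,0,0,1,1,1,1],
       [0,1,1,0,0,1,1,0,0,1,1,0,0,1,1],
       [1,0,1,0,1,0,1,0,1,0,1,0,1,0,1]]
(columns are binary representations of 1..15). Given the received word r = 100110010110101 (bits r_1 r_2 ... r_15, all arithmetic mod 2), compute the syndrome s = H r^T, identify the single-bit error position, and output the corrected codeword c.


s = (1, 0, 1, 1)^T, error position = 11, corrected codeword c = 100110010100101

Compute s = H r^T mod 2 one row at a time:
  s_1 = 1 + 0 + 1 + 1 + 0 + 1 + 0 + 1 = 5 ≡ 1 (mod 2).
  s_2 = 1 + 1 + 0 + 0 + 0 + 1 + 0 + 1 = 4 ≡ 0 (mod 2).
  s_3 = 0 + 0 + 0 + 0 + 1 + 1 + 0 + 1 = 3 ≡ 1 (mod 2).
  s_4 = 1 + 0 + 1 + 0 + 0 + 1 + 1 + 1 = 5 ≡ 1 (mod 2).
s = (1, 0, 1, 1)^T — this equals column 11 of H (binary 1011), so error is at position 11.
Correct: flip bit 11 of r = 100110010110101 to get c = 100110010100101.


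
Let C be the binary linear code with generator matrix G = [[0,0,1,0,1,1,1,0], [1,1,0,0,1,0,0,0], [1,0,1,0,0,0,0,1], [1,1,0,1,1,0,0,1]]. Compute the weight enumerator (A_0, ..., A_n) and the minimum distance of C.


Weight distribution: A_0 = 1, A_2 = 1, A_3 = 3, A_4 = 5, A_5 = 4, A_6 = 1, A_7 = 1. Minimum distance d = 2.

Enumerate all 2^4 = 16 messages m ∈ F_2^4.
For each, compute codeword c = mG in F_2^8, then tally its weight.
  m = 0000 → c = 00000000, weight = 0.
  m = 1000 → c = 00101110, weight = 4.
  m = 0100 → c = 11001000, weight = 3.
  m = 1100 → c = 11100110, weight = 5.
  m = 0010 → c = 10100001, weight = 3.
  m = 1010 → c = 10001111, weight = 5.
  m = 0110 → c = 01101001, weight = 4.
  m = 1110 → c = 01000111, weight = 4.
  m = 0001 → c = 11011001, weight = 5.
  m = 1001 → c = 11110111, weight = 7.
  m = 0101 → c = 00010001, weight = 2.
  m = 1101 → c = 00111111, weight = 6.
  m = 0011 → c = 01111000, weight = 4.
  m = 1011 → c = 01010110, weight = 4.
  m = 0111 → c = 10110000, weight = 3.
  m = 1111 → c = 10011110, weight = 5.
Tally weights:
  weight 0: 1 codewords.
  weight 2: 1 codewords.
  weight 3: 3 codewords.
  weight 4: 5 codewords.
  weight 5: 4 codewords.
  weight 6: 1 codewords.
  weight 7: 1 codewords.
Minimum distance d = smallest w > 0 with A_w > 0 = 2.
Sanity: Σ A_w = 16 = 2^4 = 16 ✓.


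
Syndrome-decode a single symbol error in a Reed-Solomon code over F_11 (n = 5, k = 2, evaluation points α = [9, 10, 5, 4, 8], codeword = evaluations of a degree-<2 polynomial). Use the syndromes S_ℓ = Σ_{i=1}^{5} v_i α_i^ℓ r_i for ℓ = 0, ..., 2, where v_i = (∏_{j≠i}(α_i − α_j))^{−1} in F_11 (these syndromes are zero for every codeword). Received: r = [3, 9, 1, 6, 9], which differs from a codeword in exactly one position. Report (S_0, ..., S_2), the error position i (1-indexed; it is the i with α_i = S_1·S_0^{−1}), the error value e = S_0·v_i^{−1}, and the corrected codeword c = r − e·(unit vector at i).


S = (6, 4, 10), error at position 5, error magnitude e = 1, c = [3, 9, 1, 6, 8].

Step 1: column multipliers v_i = (∏_{j≠i}(α_i − α_j))^{−1} mod 11.
  i = 1 (α = 9): (9−10)(9−5)(9−4)(9−8) = (−1)·4·5·1 = −20 ≡ 2, so v_1 = 2^{−1} = 6 (mod 11).
  i = 2 (α = 10): (10−9)(10−5)(10−4)(10−8) = 1·5·6·2 = 60 ≡ 5, so v_2 = 5^{−1} = 9 (mod 11).
  i = 3 (α = 5): (5−9)(5−10)(5−4)(5−8) = (−4)·(−5)·1·(−3) = −60 ≡ 6, so v_3 = 6^{−1} = 2 (mod 11).
  i = 4 (α = 4): (4−9)(4−10)(4−5)(4−8) = (−5)·(−6)·(−1)·(−4) = 120 ≡ 10, so v_4 = 10^{−1} = 10 (mod 11).
  i = 5 (α = 8): (8−9)(8−10)(8−5)(8−4) = (−1)·(−2)·3·4 = 24 ≡ 2, so v_5 = 2^{−1} = 6 (mod 11).
  v = [6, 9, 2, 10, 6].
Step 2: syndromes of r = [3, 9, 1, 6, 9] (all sums mod 11).
  S_0 = Σ v_i r_i = 6·3 + 9·9 + 2·1 + 10·6 + 6·9 = 215 ≡ 6.
  S_1 = Σ v_i α_i r_i = 6·9·3 + 9·10·9 + 2·5·1 + 10·4·6 + 6·8·9 = 1654 ≡ 4.
  α_i^2 mod 11 = [4, 1, 3, 5, 9].
  S_2 = Σ v_i α_i^2 r_i = 6·4·3 + 9·1·9 + 2·3·1 + 10·5·6 + 6·9·9 = 945 ≡ 10.
  S = (6, 4, 10) ≠ 0, so r is not a codeword (an error is present).
Step 3: locate the error. For a single error e at position i, S_ℓ = v_i·e·α_i^ℓ, so α_err = S_1/S_0.
  S_0^{−1} = 6^{−1} = 2 (mod 11), so α_err = 4·2 = 8 ≡ 8 = α_5. Error position i = 5.
  Consistency check: S_2/S_1 = 10·3 = 30 ≡ 8 = α_err ✓ (single-error assumption holds).
Step 4: error magnitude e = S_0/v_5 = S_0·∏_{j≠5}(α_5 − α_j) = 6·2 = 12 ≡ 1 (mod 11).
Step 5: correct position 5: c_5 = r_5 − e = 9 − 1 ≡ 8 (mod 11). Hence c = [3, 9, 1, 6, 8].
  Check: interpolating c through the α_i gives m(x) = 4 + 6·x (degree < 2) with m(α_i) = c_i for every i, so c is indeed a codeword.


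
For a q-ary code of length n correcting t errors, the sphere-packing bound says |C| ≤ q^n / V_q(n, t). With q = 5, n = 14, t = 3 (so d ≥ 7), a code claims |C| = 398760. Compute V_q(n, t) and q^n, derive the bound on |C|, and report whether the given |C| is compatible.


V_q(n, t) = 24809, q^n = 6103515625, Hamming bound = 246020, |C| = 398760 > bound (violated).

Step 1: Compute V_q(n, t) = Σ_{j=0}^3 C(n, j) (q−1)^j.
  j = 0: C(14,0)·(4)^0 = 1·1 = 1.
  j = 1: C(14,1)·(4)^1 = 14·4 = 56.
  j = 2: C(14,2)·(4)^2 = 91·16 = 1456.
  j = 3: C(14,3)·(4)^3 = 364·64 = 23296.
  V_q(n, t) = 1 + 56 + 1456 + 23296 = 24809.
Step 2: q^n = 5^14 = 6103515625.
Step 3: Hamming bound ⌊q^n / V_q(n,t)⌋ = ⌊6103515625/24809⌋ = 246020.
Step 4: Compare |C| = 398760 to 246020: violated.
The claimed |C| lies above the Hamming bound, so no 5-ary code of length 14 with d ≥ 7 can have 398760 codewords.


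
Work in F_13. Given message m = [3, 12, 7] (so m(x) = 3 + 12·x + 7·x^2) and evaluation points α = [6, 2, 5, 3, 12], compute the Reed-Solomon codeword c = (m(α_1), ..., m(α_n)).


c = [2, 3, 4, 11, 11]

Message polynomial: m(x) = 3 + 12·x + 7·x^2 (mod 13).
For each evaluation point α_i, compute m(α_i) mod 13:
  α_1 = 6: Horner steps 7 → 2 → 2, so m(6) = 2.
  α_2 = 2: Horner steps 7 → 0 → 3, so m(2) = 3.
  α_3 = 5: Horner steps 7 → 8 → 4, so m(5) = 4.
  α_4 = 3: Horner steps 7 → 7 → 11, so m(3) = 11.
  α_5 = 12: Horner steps 7 → 5 → 11, so m(12) = 11.
Codeword c = [2, 3, 4, 11, 11] ∈ F_13^5.


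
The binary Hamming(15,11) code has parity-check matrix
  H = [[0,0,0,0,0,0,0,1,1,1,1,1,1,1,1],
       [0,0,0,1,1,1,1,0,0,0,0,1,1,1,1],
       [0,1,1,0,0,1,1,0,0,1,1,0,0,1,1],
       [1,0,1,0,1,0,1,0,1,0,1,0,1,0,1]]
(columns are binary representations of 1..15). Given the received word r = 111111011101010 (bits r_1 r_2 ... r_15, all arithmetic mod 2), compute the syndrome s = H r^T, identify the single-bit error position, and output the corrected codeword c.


s = (1, 1, 1, 0)^T, error position = 14, corrected codeword c = 111111011101000

Compute s = H r^T mod 2 one row at a time:
  s_1 = 1 + 1 + 1 + 0 + 1 + 0 + 1 + 0 = 5 ≡ 1 (mod 2).
  s_2 = 1 + 1 + 1 + 0 + 1 + 0 + 1 + 0 = 5 ≡ 1 (mod 2).
  s_3 = 1 + 1 + 1 + 0 + 1 + 0 + 1 + 0 = 5 ≡ 1 (mod 2).
  s_4 = 1 + 1 + 1 + 0 + 1 + 0 + 0 + 0 = 4 ≡ 0 (mod 2).
s = (1, 1, 1, 0)^T — this equals column 14 of H (binary 1110), so error is at position 14.
Correct: flip bit 14 of r = 111111011101010 to get c = 111111011101000.


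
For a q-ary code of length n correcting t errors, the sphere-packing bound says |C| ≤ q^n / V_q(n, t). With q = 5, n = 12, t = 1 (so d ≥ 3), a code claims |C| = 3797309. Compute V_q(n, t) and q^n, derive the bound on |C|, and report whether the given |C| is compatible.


V_q(n, t) = 49, q^n = 244140625, Hamming bound = 4982461, |C| = 3797309 ≤ bound (satisfied).

Step 1: Compute V_q(n, t) = Σ_{j=0}^1 C(n, j) (q−1)^j.
  j = 0: C(12,0)·(4)^0 = 1·1 = 1.
  j = 1: C(12,1)·(4)^1 = 12·4 = 48.
  V_q(n, t) = 1 + 48 = 49.
Step 2: q^n = 5^12 = 244140625.
Step 3: Hamming bound ⌊q^n / V_q(n,t)⌋ = ⌊244140625/49⌋ = 4982461.
Step 4: Compare |C| = 3797309 to 4982461: satisfied.
The claimed |C| lies below the Hamming bound.


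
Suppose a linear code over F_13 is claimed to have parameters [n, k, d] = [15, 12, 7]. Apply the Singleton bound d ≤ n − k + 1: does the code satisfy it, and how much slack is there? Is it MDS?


Singleton RHS = n − k + 1 = 4, slack = -3, bound violated (no such code; not MDS).

Singleton bound: d ≤ n − k + 1.
Here n = 15, k = 12, so n − k + 1 = 4.
Given d = 7, check d ≤ 4: NO.
Slack = (n − k + 1) − d = -3.
The slack is negative: d = 7 exceeds n − k + 1 = 4 by 3, so the Singleton bound is violated and no linear [15, 12, 7]_13 code can exist. In particular it is not MDS (MDS requires d = n − k + 1 exactly).
Description: the claimed parameters are [15, 12, 7]_13; such a code would be impossible (violates the Singleton bound).


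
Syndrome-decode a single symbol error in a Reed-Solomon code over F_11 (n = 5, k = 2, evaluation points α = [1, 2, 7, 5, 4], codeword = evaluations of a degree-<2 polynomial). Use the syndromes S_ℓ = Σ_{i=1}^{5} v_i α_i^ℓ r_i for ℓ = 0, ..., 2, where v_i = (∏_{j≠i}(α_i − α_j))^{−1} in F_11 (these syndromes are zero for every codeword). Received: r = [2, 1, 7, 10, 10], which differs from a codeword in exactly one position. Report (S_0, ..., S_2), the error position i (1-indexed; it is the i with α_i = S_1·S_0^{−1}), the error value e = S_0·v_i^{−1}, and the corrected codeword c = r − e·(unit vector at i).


S = (5, 3, 4), error at position 4, error magnitude e = 1, c = [2, 1, 7, 9, 10].

Step 1: column multipliers v_i = (∏_{j≠i}(α_i − α_j))^{−1} mod 11.
  i = 1 (α = 1): (1−2)(1−7)(1−5)(1−4) = (−1)·(−6)·(−4)·(−3) = 72 ≡ 6, so v_1 = 6^{−1} = 2 (mod 11).
  i = 2 (α = 2): (2−1)(2−7)(2−5)(2−4) = 1·(−5)·(−3)·(−2) = −30 ≡ 3, so v_2 = 3^{−1} = 4 (mod 11).
  i = 3 (α = 7): (7−1)(7−2)(7−5)(7−4) = 6·5·2·3 = 180 ≡ 4, so v_3 = 4^{−1} = 3 (mod 11).
  i = 4 (α = 5): (5−1)(5−2)(5−7)(5−4) = 4·3·(−2)·1 = −24 ≡ 9, so v_4 = 9^{−1} = 5 (mod 11).
  i = 5 (α = 4): (4−1)(4−2)(4−7)(4−5) = 3·2·(−3)·(−1) = 18 ≡ 7, so v_5 = 7^{−1} = 8 (mod 11).
  v = [2, 4, 3, 5, 8].
Step 2: syndromes of r = [2, 1, 7, 10, 10] (all sums mod 11).
  S_0 = Σ v_i r_i = 2·2 + 4·1 + 3·7 + 5·10 + 8·10 = 159 ≡ 5.
  S_1 = Σ v_i α_i r_i = 2·1·2 + 4·2·1 + 3·7·7 + 5·5·10 + 8·4·10 = 729 ≡ 3.
  α_i^2 mod 11 = [1, 4, 5, 3, 5].
  S_2 = Σ v_i α_i^2 r_i = 2·1·2 + 4·4·1 + 3·5·7 + 5·3·10 + 8·5·10 = 675 ≡ 4.
  S = (5, 3, 4) ≠ 0, so r is not a codeword (an error is present).
Step 3: locate the error. For a single error e at position i, S_ℓ = v_i·e·α_i^ℓ, so α_err = S_1/S_0.
  S_0^{−1} = 5^{−1} = 9 (mod 11), so α_err = 3·9 = 27 ≡ 5 = α_4. Error position i = 4.
  Consistency check: S_2/S_1 = 4·4 = 16 ≡ 5 = α_err ✓ (single-error assumption holds).
Step 4: error magnitude e = S_0/v_4 = S_0·∏_{j≠4}(α_4 − α_j) = 5·9 = 45 ≡ 1 (mod 11).
Step 5: correct position 4: c_4 = r_4 − e = 10 − 1 ≡ 9 (mod 11). Hence c = [2, 1, 7, 9, 10].
  Check: interpolating c through the α_i gives m(x) = 3 + 10·x (degree < 2) with m(α_i) = c_i for every i, so c is indeed a codeword.


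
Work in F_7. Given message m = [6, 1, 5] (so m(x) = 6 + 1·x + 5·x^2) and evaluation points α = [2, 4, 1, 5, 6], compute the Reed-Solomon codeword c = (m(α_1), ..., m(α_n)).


c = [0, 6, 5, 3, 3]

Message polynomial: m(x) = 6 + 1·x + 5·x^2 (mod 7).
For each evaluation point α_i, compute m(α_i) mod 7:
  α_1 = 2: Horner steps 5 → 4 → 0, so m(2) = 0.
  α_2 = 4: Horner steps 5 → 0 → 6, so m(4) = 6.
  α_3 = 1: Horner steps 5 → 6 → 5, so m(1) = 5.
  α_4 = 5: Horner steps 5 → 5 → 3, so m(5) = 3.
  α_5 = 6: Horner steps 5 → 3 → 3, so m(6) = 3.
Codeword c = [0, 6, 5, 3, 3] ∈ F_7^5.
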